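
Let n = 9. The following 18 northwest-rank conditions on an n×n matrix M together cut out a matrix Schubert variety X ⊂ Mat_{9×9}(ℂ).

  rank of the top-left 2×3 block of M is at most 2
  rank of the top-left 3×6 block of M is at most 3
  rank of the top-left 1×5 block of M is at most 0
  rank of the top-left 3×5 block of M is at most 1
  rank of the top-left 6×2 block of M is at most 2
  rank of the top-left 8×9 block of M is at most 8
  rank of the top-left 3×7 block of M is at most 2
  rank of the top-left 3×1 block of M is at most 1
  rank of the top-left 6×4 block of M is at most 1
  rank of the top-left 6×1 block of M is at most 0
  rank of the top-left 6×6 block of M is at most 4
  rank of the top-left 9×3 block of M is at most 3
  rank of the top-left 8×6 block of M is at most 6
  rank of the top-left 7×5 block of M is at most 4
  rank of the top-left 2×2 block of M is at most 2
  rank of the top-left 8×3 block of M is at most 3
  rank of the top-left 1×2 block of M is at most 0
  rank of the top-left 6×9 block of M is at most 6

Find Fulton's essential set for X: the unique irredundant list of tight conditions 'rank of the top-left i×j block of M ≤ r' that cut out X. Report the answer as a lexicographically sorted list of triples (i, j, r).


Reconstructing r_w from the 18 given conditions:

  i=1: 0  0  0  0  0  1  1  1  1
  i=2: 0  1  1  1  1  2  2  2  2
  i=3: 0  1  1  1  1  2  2  3  3
  i=4: 0  1  1  1  2  3  3  4  4
  i=5: 0  1  1  1  2  3  4  5  5
  i=6: 0  1  1  1  2  3  4  5  6
  i=7: 1  2  2  2  3  4  5  6  7
  i=8: 1  2  3  3  4  5  6  7  8
  i=9: 1  2  3  4  5  6  7  8  9

hence w(1..9) = (6, 2, 8, 5, 7, 9, 1, 3, 4).

ℓ(w)=20; the 5 essential cells (i,j,r):

[(1, 5, 0), (3, 5, 1), (3, 7, 2), (6, 1, 0), (6, 4, 1)]


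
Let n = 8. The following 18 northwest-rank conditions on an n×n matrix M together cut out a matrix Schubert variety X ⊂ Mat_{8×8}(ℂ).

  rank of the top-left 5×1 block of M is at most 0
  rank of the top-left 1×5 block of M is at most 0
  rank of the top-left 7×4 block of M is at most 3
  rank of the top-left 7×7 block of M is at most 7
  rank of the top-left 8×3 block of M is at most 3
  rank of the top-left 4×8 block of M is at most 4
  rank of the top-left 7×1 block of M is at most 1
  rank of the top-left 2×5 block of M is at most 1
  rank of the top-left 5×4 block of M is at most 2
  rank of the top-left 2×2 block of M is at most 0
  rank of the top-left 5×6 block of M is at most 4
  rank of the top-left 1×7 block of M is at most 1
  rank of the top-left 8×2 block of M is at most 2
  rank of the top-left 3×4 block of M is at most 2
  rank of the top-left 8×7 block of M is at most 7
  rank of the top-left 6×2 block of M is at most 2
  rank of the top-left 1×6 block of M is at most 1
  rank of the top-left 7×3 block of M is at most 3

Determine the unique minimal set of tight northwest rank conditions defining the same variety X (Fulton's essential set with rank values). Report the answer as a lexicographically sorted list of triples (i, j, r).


Recovering R(i,j) via the rank-extension bound from the 18 conditions:

  row 1: 0 0 0 0 0 1 1 1
  row 2: 0 0 1 1 1 2 2 2
  row 3: 0 1 2 2 2 3 3 3
  row 4: 0 1 2 2 3 4 4 4
  row 5: 0 1 2 2 3 4 5 5
  row 6: 1 2 3 3 4 5 6 6
  row 7: 1 2 3 3 4 5 6 7
  row 8: 1 2 3 4 5 6 7 8

so w = (6, 3, 2, 5, 7, 1, 8, 4).

ℓ(w)=13; the 5 essential cells (i,j,r):

[(1, 5, 0), (2, 2, 0), (5, 1, 0), (5, 4, 2), (7, 4, 3)]


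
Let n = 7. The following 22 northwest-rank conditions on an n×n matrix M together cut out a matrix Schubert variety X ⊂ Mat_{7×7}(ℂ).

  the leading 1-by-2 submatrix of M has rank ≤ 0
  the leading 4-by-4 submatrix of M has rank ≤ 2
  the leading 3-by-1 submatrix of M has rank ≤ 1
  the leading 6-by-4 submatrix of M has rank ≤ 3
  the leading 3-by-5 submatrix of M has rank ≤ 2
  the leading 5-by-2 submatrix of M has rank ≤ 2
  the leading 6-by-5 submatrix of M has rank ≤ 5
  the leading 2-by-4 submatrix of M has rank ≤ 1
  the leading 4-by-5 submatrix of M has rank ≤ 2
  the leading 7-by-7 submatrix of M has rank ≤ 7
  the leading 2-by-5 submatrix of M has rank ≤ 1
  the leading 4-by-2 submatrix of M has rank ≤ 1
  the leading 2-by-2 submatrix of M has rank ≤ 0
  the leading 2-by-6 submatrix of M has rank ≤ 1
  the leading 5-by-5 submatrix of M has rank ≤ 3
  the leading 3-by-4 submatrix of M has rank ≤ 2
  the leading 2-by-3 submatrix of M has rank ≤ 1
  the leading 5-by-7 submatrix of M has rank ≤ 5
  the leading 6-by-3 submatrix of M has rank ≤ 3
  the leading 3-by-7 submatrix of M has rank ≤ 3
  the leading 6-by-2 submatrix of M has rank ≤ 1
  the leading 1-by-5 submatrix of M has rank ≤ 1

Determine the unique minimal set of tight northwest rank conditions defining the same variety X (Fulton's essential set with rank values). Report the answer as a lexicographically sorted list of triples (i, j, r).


Recovering R(i,j) via the rank-extension bound from the 22 conditions:

  row 1: 0 | 0 | 1 | 1 | 1 | 1 | 1
  row 2: 0 | 0 | 1 | 1 | 1 | 1 | 2
  row 3: 1 | 1 | 2 | 2 | 2 | 2 | 3
  row 4: 1 | 1 | 2 | 2 | 2 | 3 | 4
  row 5: 1 | 1 | 2 | 3 | 3 | 4 | 5
  row 6: 1 | 1 | 2 | 3 | 4 | 5 | 6
  row 7: 1 | 2 | 3 | 4 | 5 | 6 | 7

giving w = (3, 7, 1, 6, 4, 5, 2) via Δ²R.

Fulton essential set (4 of the 12 Rothe cells):

[(2, 2, 0), (2, 6, 1), (4, 5, 2), (6, 2, 1)]


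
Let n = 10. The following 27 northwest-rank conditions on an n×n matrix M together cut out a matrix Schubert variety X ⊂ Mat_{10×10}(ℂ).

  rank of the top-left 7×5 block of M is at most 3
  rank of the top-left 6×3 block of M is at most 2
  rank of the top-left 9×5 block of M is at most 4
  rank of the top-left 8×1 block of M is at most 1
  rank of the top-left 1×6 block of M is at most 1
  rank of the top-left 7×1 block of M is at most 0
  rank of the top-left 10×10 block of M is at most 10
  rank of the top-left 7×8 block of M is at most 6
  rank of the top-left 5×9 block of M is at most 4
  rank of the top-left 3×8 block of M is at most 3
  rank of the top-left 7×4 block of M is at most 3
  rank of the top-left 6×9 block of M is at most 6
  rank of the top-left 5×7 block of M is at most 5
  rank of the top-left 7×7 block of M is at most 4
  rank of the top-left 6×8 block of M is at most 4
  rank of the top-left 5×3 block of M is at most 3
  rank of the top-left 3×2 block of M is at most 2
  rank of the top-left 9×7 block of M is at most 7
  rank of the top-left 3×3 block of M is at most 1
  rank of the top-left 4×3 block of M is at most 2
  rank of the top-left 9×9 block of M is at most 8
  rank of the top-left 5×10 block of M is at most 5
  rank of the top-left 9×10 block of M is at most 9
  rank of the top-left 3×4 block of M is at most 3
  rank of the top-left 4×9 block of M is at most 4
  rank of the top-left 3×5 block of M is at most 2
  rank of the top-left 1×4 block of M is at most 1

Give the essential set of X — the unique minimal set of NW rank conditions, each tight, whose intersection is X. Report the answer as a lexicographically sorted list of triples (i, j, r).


The tightest implied rank at each (i,j), from the 27 conditions:

  0 | 1 | 1 | 1 | 1 | 1 | 1 | 1 | 1 | 1
  0 | 1 | 1 | 2 | 2 | 2 | 2 | 2 | 2 | 2
  0 | 1 | 1 | 2 | 2 | 3 | 3 | 3 | 3 | 3
  0 | 1 | 2 | 3 | 3 | 4 | 4 | 4 | 4 | 4
  0 | 1 | 2 | 3 | 3 | 4 | 4 | 4 | 4 | 5
  0 | 1 | 2 | 3 | 3 | 4 | 4 | 4 | 5 | 6
  0 | 1 | 2 | 3 | 3 | 4 | 4 | 5 | 6 | 7
  1 | 2 | 3 | 4 | 4 | 5 | 5 | 6 | 7 | 8
  1 | 2 | 3 | 4 | 4 | 5 | 6 | 7 | 8 | 9
  1 | 2 | 3 | 4 | 5 | 6 | 7 | 8 | 9 | 10

so w = (2, 4, 6, 3, 10, 9, 8, 1, 7, 5).

ℓ(w)=20; the 8 essential cells (i,j,r):

[(3, 3, 1), (3, 5, 2), (5, 9, 4), (6, 8, 4), (7, 1, 0), (7, 5, 3), (7, 7, 4), (9, 5, 4)]


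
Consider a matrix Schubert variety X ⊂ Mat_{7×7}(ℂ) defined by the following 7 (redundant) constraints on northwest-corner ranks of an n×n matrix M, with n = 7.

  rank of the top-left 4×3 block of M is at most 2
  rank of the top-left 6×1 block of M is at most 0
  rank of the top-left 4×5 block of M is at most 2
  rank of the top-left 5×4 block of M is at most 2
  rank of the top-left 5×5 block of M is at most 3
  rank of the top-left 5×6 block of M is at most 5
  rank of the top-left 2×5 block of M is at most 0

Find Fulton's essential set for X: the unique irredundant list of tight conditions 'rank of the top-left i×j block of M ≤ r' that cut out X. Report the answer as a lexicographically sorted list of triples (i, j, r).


Rank table r_w(7×7) implied by the 7 constraints:

  row 1: 0 | 0 | 0 | 0 | 0 | 1 | 1
  row 2: 0 | 0 | 0 | 0 | 0 | 1 | 2
  row 3: 0 | 1 | 1 | 1 | 1 | 2 | 3
  row 4: 0 | 1 | 2 | 2 | 2 | 3 | 4
  row 5: 0 | 1 | 2 | 2 | 3 | 4 | 5
  row 6: 0 | 1 | 2 | 3 | 4 | 5 | 6
  row 7: 1 | 2 | 3 | 4 | 5 | 6 | 7

reading off 1-entries of Δ²R: w = (6, 7, 2, 3, 5, 4, 1).

ℓ(w)=15; the 3 essential cells (i,j,r):

[(2, 5, 0), (5, 4, 2), (6, 1, 0)]


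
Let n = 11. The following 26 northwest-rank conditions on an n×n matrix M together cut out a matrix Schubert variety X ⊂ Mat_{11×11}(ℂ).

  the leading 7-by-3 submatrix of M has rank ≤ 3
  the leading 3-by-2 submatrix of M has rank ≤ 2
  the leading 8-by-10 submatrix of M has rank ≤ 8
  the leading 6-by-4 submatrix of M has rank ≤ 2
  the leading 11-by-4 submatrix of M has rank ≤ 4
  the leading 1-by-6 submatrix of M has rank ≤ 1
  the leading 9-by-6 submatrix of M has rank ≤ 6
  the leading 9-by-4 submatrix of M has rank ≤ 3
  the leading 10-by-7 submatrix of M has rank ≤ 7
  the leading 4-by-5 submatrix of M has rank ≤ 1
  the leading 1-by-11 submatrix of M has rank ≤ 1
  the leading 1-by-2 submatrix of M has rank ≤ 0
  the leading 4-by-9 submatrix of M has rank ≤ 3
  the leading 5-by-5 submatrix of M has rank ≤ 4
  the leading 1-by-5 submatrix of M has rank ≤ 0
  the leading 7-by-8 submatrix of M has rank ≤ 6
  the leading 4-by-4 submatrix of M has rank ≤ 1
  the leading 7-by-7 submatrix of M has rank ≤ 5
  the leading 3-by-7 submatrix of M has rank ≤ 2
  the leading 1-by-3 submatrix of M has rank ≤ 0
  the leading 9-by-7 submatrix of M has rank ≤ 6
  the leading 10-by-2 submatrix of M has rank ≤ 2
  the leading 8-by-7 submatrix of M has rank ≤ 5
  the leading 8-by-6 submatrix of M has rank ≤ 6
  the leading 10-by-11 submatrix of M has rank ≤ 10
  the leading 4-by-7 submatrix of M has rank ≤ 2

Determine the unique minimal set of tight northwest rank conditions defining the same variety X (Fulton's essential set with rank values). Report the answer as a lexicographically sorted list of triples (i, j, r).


Reconstructing r_w from the 26 given conditions:

  R[1]: 0  0  0  0  0  1  1  1  1  1  1
  R[2]: 1  1  1  1  1  2  2  2  2  2  2
  R[3]: 1  1  1  1  1  2  2  3  3  3  3
  R[4]: 1  1  1  1  1  2  2  3  3  4  4
  R[5]: 1  2  2  2  2  3  3  4  4  5  5
  R[6]: 1  2  2  2  3  4  4  5  5  6  6
  R[7]: 1  2  3  3  4  5  5  6  6  7  7
  R[8]: 1  2  3  3  4  5  5  6  7  8  8
  R[9]: 1  2  3  3  4  5  6  7  8  9  9
  R[10]: 1  2  3  4  5  6  7  8  9  10  10
  R[11]: 1  2  3  4  5  6  7  8  9  10  11

hence w(1..11) = (6, 1, 8, 10, 2, 5, 3, 9, 7, 4, 11).

Fulton essential set (7 of the 21 Rothe cells):

[(1, 5, 0), (4, 5, 1), (4, 7, 2), (4, 9, 3), (6, 4, 2), (8, 7, 5), (9, 4, 3)]


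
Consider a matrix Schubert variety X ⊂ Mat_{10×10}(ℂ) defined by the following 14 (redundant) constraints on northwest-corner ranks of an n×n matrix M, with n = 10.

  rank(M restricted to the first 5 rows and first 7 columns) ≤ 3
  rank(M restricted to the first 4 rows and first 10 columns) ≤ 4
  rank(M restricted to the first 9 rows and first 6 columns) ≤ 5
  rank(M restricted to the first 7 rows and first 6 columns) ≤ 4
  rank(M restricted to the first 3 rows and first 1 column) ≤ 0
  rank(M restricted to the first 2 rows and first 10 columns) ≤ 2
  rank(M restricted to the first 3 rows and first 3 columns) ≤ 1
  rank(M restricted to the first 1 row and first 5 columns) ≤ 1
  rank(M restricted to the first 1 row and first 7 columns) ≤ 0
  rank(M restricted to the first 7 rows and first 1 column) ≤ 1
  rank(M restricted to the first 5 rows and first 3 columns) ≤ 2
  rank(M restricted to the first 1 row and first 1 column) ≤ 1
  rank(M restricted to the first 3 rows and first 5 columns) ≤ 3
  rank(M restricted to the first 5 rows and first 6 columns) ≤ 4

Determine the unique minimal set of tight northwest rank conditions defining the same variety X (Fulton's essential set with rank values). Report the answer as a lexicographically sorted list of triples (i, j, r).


Recovering R(i,j) via the rank-extension bound from the 14 conditions:

  0, 0, 0, 0, 0, 0, 0, 1, 1, 1
  0, 1, 1, 1, 1, 1, 1, 2, 2, 2
  0, 1, 1, 2, 2, 2, 2, 3, 3, 3
  1, 2, 2, 3, 3, 3, 3, 4, 4, 4
  1, 2, 2, 3, 3, 3, 3, 4, 5, 5
  1, 2, 3, 4, 4, 4, 4, 5, 6, 6
  1, 2, 3, 4, 4, 4, 5, 6, 7, 7
  1, 2, 3, 4, 5, 5, 6, 7, 8, 8
  1, 2, 3, 4, 5, 5, 6, 7, 8, 9
  1, 2, 3, 4, 5, 6, 7, 8, 9, 10

second differences of R give the permutation w = (8, 2, 4, 1, 9, 3, 7, 5, 10, 6).

Rothe diagram D(w) (17 cells), 7 SE-corners (essential conditions):

[(1, 7, 0), (3, 1, 0), (3, 3, 1), (5, 3, 2), (5, 7, 3), (7, 6, 4), (9, 6, 5)]


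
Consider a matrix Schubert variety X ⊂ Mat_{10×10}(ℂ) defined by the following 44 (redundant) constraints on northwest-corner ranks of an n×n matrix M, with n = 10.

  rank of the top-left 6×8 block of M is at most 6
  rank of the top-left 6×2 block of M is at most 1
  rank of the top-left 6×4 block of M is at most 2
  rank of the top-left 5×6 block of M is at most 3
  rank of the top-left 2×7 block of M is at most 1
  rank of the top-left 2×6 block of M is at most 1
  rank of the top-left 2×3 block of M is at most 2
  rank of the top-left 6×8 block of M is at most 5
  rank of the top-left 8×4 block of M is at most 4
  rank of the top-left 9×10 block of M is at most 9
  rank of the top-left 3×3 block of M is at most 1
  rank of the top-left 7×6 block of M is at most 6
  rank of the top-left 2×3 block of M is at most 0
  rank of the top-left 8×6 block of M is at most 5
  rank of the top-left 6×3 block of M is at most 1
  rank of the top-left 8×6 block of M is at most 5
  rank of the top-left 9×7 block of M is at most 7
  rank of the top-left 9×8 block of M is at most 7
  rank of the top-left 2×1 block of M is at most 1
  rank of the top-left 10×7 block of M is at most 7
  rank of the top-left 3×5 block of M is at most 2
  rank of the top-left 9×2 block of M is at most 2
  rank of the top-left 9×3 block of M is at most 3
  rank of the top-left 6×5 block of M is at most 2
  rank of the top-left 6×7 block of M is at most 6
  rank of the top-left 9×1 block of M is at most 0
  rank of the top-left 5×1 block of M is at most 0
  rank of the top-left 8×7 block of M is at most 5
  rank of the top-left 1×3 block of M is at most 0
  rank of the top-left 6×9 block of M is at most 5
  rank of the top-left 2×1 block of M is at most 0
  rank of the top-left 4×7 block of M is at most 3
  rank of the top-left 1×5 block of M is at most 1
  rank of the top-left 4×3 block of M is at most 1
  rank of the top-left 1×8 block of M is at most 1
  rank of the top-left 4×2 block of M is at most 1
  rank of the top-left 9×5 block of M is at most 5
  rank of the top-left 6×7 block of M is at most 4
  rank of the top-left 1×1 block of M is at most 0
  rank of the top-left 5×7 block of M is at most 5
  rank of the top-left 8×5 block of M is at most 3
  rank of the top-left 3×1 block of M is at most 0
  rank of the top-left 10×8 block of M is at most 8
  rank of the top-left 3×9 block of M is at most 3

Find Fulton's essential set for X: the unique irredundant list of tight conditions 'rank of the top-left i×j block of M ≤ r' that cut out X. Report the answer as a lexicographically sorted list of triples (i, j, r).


Rank table r_w(10×10) implied by the 44 constraints:

  0 0 0 1 1 1 1 1 1 1
  0 0 0 1 1 1 1 2 2 2
  0 1 1 2 2 2 2 3 3 3
  0 1 1 2 2 3 3 4 4 4
  0 1 1 2 2 3 4 5 5 5
  0 1 1 2 2 3 4 5 5 6
  0 1 2 3 3 4 5 6 6 7
  0 1 2 3 3 4 5 6 7 8
  0 1 2 3 4 5 6 7 8 9
  1 2 3 4 5 6 7 8 9 10

hence w(1..10) = (4, 8, 2, 6, 7, 10, 3, 9, 5, 1).

|D(w)|=24, |Ess(w)|=7:

[(2, 3, 0), (2, 7, 1), (6, 3, 1), (6, 5, 2), (6, 9, 5), (8, 5, 3), (9, 1, 0)]


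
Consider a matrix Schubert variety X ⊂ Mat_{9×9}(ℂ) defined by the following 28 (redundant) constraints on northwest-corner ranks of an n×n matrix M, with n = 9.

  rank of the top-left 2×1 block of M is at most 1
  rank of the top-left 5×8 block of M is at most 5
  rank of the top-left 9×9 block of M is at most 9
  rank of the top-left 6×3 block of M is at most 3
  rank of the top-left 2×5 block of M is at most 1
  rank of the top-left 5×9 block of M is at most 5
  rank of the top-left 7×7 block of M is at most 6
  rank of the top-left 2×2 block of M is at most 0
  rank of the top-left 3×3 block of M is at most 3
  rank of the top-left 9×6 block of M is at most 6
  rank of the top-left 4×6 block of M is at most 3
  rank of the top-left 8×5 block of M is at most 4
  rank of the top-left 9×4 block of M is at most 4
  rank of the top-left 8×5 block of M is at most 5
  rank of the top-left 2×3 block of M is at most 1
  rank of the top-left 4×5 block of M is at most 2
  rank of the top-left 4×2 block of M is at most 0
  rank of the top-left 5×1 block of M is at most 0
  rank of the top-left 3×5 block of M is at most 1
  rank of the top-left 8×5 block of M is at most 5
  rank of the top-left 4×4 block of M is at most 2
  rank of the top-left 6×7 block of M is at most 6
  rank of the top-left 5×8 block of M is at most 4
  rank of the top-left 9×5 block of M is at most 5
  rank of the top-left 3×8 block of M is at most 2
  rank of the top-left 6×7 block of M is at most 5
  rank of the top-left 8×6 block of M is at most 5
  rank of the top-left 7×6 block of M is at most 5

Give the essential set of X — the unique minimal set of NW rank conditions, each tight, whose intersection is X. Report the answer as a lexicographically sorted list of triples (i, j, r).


Rank table r_w(9×9) implied by the 28 constraints:

  0  0  1  1  1  1  1  1  1
  0  0  1  1  1  2  2  2  2
  0  0  1  1  1  2  2  2  3
  0  0  1  2  2  3  3  3  4
  0  1  2  3  3  4  4  4  5
  1  2  3  4  4  5  5  5  6
  1  2  3  4  4  5  6  6  7
  1  2  3  4  4  5  6  7  8
  1  2  3  4  5  6  7  8  9

giving w = (3, 6, 9, 4, 2, 1, 7, 8, 5) via Δ²R.

5 SE-corners of the 17-cell Rothe diagram give Ess(w):

[(3, 5, 1), (3, 8, 2), (4, 2, 0), (5, 1, 0), (8, 5, 4)]


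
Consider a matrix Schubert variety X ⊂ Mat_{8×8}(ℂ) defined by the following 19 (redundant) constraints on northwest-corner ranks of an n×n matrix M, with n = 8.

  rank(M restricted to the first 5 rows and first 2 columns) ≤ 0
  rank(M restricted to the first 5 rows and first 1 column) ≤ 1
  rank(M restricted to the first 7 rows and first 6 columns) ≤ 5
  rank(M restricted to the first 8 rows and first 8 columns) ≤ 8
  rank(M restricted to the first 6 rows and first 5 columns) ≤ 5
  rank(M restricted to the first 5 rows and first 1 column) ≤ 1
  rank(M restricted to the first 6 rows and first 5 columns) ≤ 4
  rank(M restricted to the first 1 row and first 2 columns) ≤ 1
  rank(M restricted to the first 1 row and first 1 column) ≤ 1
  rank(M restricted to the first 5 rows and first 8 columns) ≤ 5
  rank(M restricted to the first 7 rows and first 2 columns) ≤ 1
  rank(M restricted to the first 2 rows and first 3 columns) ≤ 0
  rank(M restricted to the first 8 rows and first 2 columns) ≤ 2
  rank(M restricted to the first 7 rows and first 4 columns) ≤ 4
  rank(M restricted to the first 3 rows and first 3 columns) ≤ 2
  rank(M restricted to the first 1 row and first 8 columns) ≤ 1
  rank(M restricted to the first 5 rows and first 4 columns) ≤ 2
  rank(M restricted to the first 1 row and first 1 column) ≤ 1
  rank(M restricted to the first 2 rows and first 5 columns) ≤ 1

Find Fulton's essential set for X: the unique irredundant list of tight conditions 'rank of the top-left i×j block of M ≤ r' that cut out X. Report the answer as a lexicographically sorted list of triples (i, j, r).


Propagating the 19 rank bounds to every northwest block:

  R[1]: 0 0 0 1 1 1 1 1
  R[2]: 0 0 0 1 1 2 2 2
  R[3]: 0 0 1 2 2 3 3 3
  R[4]: 0 0 1 2 3 4 4 4
  R[5]: 0 0 1 2 3 4 5 5
  R[6]: 1 1 2 3 4 5 6 6
  R[7]: 1 1 2 3 4 5 6 7
  R[8]: 1 2 3 4 5 6 7 8

reading off 1-entries of Δ²R: w = (4, 6, 3, 5, 7, 1, 8, 2).

|D(w)|=14, |Ess(w)|=4:

[(2, 3, 0), (2, 5, 1), (5, 2, 0), (7, 2, 1)]


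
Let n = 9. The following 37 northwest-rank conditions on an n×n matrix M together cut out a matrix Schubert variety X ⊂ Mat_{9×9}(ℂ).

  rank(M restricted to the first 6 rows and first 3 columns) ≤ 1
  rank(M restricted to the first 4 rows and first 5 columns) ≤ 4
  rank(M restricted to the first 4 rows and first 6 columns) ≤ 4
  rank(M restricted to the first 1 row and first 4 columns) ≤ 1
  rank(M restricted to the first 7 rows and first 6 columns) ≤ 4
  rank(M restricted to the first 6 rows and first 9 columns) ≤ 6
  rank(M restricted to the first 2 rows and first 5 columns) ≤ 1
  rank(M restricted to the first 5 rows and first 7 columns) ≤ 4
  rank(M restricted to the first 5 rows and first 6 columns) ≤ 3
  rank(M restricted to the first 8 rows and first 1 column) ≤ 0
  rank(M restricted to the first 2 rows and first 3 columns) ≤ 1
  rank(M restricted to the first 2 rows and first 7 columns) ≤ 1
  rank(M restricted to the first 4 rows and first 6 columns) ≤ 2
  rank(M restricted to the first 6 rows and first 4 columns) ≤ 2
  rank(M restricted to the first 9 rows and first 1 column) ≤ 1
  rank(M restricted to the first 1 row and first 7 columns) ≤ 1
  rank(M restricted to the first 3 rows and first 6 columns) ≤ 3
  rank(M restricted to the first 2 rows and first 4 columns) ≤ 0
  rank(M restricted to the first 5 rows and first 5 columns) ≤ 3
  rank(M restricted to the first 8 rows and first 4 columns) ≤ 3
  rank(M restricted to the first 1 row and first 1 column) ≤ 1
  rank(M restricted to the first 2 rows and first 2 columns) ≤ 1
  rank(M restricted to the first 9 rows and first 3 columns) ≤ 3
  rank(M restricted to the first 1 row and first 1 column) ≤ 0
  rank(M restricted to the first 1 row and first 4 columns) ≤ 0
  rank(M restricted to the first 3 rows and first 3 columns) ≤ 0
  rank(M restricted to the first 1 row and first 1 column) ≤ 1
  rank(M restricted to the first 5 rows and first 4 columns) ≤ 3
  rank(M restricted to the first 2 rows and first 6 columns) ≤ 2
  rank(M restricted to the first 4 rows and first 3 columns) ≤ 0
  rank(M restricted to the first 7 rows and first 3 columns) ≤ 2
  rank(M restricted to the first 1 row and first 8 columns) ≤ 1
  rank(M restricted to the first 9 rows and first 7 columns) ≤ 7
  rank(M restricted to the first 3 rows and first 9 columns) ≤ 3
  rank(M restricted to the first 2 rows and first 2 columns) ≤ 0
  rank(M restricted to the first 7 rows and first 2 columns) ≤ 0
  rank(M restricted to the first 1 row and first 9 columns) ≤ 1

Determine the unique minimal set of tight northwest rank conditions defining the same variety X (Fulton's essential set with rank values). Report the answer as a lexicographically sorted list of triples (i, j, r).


Propagating the 37 rank bounds to every northwest block:

  R[1]: 0  0  0  0  1  1  1  1  1
  R[2]: 0  0  0  0  1  1  1  2  2
  R[3]: 0  0  0  1  2  2  2  3  3
  R[4]: 0  0  0  1  2  2  3  4  4
  R[5]: 0  0  1  2  3  3  4  5  5
  R[6]: 0  0  1  2  3  4  5  6  6
  R[7]: 0  0  1  2  3  4  5  6  7
  R[8]: 0  1  2  3  4  5  6  7  8
  R[9]: 1  2  3  4  5  6  7  8  9

the unique w with this rank table is (5, 8, 4, 7, 3, 6, 9, 2, 1).

ℓ(w)=24; the 6 essential cells (i,j,r):

[(2, 4, 0), (2, 7, 1), (4, 3, 0), (4, 6, 2), (7, 2, 0), (8, 1, 0)]


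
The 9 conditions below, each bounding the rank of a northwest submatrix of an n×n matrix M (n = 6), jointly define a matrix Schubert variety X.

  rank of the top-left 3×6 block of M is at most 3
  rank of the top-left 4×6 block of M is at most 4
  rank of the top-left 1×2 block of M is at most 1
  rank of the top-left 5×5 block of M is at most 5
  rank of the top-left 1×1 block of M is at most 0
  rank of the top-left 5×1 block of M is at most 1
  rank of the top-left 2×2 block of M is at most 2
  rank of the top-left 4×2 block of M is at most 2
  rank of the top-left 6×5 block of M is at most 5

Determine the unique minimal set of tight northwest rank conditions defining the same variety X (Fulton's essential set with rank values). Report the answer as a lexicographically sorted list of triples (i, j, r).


Recovering R(i,j) via the rank-extension bound from the 9 conditions:

  i=1: 0 1 1 1 1 1
  i=2: 1 2 2 2 2 2
  i=3: 1 2 3 3 3 3
  i=4: 1 2 3 4 4 4
  i=5: 1 2 3 4 5 5
  i=6: 1 2 3 4 5 6

giving w = (2, 1, 3, 4, 5, 6) via Δ²R.

Rothe diagram D(w) (1 cell), 1 SE-corner (essential condition):

[(1, 1, 0)]


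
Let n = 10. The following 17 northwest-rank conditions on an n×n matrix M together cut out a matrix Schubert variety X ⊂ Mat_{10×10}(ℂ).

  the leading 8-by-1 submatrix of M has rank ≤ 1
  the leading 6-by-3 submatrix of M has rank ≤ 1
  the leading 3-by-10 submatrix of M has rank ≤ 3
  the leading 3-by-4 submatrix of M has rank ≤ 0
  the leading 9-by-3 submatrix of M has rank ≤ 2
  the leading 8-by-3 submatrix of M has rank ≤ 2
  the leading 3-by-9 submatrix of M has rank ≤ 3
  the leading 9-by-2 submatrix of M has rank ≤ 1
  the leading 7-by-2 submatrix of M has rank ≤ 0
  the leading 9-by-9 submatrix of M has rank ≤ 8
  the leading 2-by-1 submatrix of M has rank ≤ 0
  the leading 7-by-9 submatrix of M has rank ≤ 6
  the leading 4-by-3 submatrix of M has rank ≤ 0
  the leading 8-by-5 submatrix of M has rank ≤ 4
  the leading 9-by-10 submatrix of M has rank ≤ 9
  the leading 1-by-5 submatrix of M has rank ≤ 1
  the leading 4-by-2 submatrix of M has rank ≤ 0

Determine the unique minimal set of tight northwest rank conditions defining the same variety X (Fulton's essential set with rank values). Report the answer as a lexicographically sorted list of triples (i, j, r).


The tightest implied rank at each (i,j), from the 17 conditions:

  R[1]: 0  0  0  0  1  1  1  1  1  1
  R[2]: 0  0  0  0  1  2  2  2  2  2
  R[3]: 0  0  0  0  1  2  3  3  3  3
  R[4]: 0  0  0  1  2  3  4  4  4  4
  R[5]: 0  0  1  2  3  4  5  5  5  5
  R[6]: 0  0  1  2  3  4  5  6  6  6
  R[7]: 0  0  1  2  3  4  5  6  6  7
  R[8]: 1  1  2  3  4  5  6  7  7  8
  R[9]: 1  1  2  3  4  5  6  7  8  9
  R[10]: 1  2  3  4  5  6  7  8  9  10

second differences of R give the permutation w = (5, 6, 7, 4, 3, 8, 10, 1, 9, 2).

D(w) has 23 cells with 5 SE-corners; essential set:

[(3, 4, 0), (4, 3, 0), (7, 2, 0), (7, 9, 6), (9, 2, 1)]


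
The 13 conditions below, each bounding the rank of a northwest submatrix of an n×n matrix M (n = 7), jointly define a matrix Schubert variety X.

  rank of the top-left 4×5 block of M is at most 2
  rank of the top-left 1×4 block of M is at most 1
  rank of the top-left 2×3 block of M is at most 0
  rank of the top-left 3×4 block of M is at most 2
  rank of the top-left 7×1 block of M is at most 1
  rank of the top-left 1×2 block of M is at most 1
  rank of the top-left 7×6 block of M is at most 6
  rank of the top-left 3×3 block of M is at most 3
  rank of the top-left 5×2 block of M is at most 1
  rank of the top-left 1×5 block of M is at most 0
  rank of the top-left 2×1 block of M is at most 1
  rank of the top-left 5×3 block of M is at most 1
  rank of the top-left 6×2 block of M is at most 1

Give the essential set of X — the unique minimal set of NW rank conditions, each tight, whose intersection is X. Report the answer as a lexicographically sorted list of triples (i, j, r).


Reconstructing r_w from the 13 given conditions:

  0  0  0  0  0  1  1
  0  0  0  1  1  2  2
  1  1  1  2  2  3  3
  1  1  1  2  2  3  4
  1  1  1  2  3  4  5
  1  1  2  3  4  5  6
  1  2  3  4  5  6  7

reading off 1-entries of Δ²R: w = (6, 4, 1, 7, 5, 3, 2).

|D(w)|=14, |Ess(w)|=5:

[(1, 5, 0), (2, 3, 0), (4, 5, 2), (5, 3, 1), (6, 2, 1)]


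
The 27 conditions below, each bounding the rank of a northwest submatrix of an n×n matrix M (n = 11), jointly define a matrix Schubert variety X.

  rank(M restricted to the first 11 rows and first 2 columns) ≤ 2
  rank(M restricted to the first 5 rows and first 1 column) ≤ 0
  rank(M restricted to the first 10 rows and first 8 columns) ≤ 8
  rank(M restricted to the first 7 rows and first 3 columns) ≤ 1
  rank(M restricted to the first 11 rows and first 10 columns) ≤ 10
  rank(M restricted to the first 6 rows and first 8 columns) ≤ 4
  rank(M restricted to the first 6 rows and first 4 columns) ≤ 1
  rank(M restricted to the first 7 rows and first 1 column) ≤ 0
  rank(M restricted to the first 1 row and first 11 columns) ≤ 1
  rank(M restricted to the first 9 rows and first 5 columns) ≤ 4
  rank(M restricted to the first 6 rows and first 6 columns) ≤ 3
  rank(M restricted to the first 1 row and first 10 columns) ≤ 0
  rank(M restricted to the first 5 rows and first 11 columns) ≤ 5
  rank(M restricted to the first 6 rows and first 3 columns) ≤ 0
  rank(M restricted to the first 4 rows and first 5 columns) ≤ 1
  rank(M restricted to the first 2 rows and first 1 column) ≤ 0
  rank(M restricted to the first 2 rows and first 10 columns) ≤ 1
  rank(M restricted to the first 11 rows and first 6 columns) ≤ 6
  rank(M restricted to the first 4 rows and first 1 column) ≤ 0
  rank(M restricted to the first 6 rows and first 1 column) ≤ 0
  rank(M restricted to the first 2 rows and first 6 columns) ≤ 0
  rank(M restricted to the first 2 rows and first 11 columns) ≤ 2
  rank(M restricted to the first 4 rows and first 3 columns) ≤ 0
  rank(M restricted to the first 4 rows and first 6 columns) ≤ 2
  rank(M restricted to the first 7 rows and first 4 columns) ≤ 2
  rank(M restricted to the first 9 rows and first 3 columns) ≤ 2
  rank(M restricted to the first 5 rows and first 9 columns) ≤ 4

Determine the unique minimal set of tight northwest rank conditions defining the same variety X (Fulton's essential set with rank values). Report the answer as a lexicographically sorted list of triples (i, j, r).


Recovering R(i,j) via the rank-extension bound from the 27 conditions:

  0 0 0 0 0 0 0 0 0 0 1
  0 0 0 0 0 0 1 1 1 1 2
  0 0 0 1 1 1 2 2 2 2 3
  0 0 0 1 1 2 3 3 3 3 4
  0 0 0 1 2 3 4 4 4 4 5
  0 0 0 1 2 3 4 4 5 5 6
  0 1 1 2 3 4 5 5 6 6 7
  1 2 2 3 4 5 6 6 7 7 8
  1 2 2 3 4 5 6 7 8 8 9
  1 2 3 4 5 6 7 8 9 9 10
  1 2 3 4 5 6 7 8 9 10 11

giving w = (11, 7, 4, 6, 5, 9, 2, 1, 8, 3, 10) via Δ²R.

Rothe diagram D(w) (32 cells), 7 SE-corners (essential conditions):

[(1, 10, 0), (2, 6, 0), (4, 5, 1), (6, 3, 0), (6, 8, 4), (7, 1, 0), (9, 3, 2)]


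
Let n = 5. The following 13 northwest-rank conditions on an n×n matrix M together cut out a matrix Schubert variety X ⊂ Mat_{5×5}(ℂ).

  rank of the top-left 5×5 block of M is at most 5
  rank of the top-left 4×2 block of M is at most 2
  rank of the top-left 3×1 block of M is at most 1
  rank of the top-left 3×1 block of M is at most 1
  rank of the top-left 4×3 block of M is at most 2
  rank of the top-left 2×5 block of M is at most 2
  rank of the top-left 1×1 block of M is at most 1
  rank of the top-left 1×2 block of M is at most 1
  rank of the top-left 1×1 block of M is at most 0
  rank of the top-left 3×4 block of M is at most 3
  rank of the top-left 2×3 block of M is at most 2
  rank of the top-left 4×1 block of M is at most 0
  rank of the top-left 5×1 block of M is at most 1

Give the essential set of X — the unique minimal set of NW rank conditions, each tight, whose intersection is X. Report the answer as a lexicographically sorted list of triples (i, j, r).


Propagating the 13 rank bounds to every northwest block:

  0  1  1  1  1
  0  1  2  2  2
  0  1  2  3  3
  0  1  2  3  4
  1  2  3  4  5

reading off 1-entries of Δ²R: w = (2, 3, 4, 5, 1).

Fulton essential set (1 of the 4 Rothe cells):

[(4, 1, 0)]


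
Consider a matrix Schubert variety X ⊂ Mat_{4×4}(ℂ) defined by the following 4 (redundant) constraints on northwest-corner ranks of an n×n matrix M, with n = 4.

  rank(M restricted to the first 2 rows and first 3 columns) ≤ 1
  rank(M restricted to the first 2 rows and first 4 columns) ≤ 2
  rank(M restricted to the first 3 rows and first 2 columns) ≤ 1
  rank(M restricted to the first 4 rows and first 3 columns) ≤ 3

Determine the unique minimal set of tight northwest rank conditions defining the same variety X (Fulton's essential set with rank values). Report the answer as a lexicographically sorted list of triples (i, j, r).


Computing R[i][j] = min implied NW-rank bound (n=4, 4 conditions):

  i=1: 1  1  1  1
  i=2: 1  1  1  2
  i=3: 1  1  2  3
  i=4: 1  2  3  4

so w = (1, 4, 3, 2).

Rothe diagram D(w) (3 cells), 2 SE-corners (essential conditions):

[(2, 3, 1), (3, 2, 1)]


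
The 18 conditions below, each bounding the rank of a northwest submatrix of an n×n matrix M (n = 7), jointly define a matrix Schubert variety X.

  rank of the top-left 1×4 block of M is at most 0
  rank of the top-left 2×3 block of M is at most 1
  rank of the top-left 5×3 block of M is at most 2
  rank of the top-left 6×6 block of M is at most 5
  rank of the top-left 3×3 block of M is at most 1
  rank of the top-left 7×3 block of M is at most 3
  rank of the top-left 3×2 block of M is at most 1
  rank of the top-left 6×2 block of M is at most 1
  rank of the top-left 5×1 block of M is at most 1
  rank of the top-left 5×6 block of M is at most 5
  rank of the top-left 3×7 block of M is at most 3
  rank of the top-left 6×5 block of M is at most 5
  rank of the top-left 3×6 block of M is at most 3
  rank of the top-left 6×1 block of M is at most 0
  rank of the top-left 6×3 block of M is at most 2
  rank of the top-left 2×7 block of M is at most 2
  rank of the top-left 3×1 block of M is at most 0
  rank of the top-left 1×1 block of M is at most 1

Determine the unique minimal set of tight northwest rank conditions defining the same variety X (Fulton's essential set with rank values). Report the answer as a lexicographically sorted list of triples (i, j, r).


Reconstructing r_w from the 18 given conditions:

  row 1: 0, 0, 0, 0, 1, 1, 1
  row 2: 0, 1, 1, 1, 2, 2, 2
  row 3: 0, 1, 1, 2, 3, 3, 3
  row 4: 0, 1, 2, 3, 4, 4, 4
  row 5: 0, 1, 2, 3, 4, 5, 5
  row 6: 0, 1, 2, 3, 4, 5, 6
  row 7: 1, 2, 3, 4, 5, 6, 7

giving w = (5, 2, 4, 3, 6, 7, 1) via Δ²R.

ℓ(w)=10; the 3 essential cells (i,j,r):

[(1, 4, 0), (3, 3, 1), (6, 1, 0)]


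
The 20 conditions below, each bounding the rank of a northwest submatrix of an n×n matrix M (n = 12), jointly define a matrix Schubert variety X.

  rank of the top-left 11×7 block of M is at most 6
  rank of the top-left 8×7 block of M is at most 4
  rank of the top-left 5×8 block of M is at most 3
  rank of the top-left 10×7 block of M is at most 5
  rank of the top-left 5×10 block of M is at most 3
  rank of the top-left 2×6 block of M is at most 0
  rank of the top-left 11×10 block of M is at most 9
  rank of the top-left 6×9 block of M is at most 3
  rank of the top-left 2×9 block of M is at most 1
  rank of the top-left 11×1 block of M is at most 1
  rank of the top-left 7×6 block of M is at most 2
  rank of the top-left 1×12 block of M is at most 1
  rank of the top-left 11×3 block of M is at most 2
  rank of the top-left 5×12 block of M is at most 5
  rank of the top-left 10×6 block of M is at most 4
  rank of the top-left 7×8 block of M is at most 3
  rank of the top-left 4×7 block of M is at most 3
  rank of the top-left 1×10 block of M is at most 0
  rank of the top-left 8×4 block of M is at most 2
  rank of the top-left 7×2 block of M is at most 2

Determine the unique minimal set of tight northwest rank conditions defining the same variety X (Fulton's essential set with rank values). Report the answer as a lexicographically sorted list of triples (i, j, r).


Propagating the 20 rank bounds to every northwest block:

  row 1: 0 0 0 0 0 0 0 0 0 0 1 1
  row 2: 0 0 0 0 0 0 1 1 1 1 2 2
  row 3: 1 1 1 1 1 1 2 2 2 2 3 3
  row 4: 1 2 2 2 2 2 3 3 3 3 4 4
  row 5: 1 2 2 2 2 2 3 3 3 3 4 5
  row 6: 1 2 2 2 2 2 3 3 3 4 5 6
  row 7: 1 2 2 2 2 2 3 3 4 5 6 7
  row 8: 1 2 2 2 3 3 4 4 5 6 7 8
  row 9: 1 2 2 3 4 4 5 5 6 7 8 9
  row 10: 1 2 2 3 4 4 5 6 7 8 9 10
  row 11: 1 2 2 3 4 5 6 7 8 9 10 11
  row 12: 1 2 3 4 5 6 7 8 9 10 11 12

reading off 1-entries of Δ²R: w = (11, 7, 1, 2, 12, 10, 9, 5, 4, 8, 6, 3).

9 SE-corners of the 40-cell Rothe diagram give Ess(w):

[(1, 10, 0), (2, 6, 0), (5, 10, 3), (6, 9, 3), (7, 6, 2), (7, 8, 3), (8, 4, 2), (10, 6, 4), (11, 3, 2)]


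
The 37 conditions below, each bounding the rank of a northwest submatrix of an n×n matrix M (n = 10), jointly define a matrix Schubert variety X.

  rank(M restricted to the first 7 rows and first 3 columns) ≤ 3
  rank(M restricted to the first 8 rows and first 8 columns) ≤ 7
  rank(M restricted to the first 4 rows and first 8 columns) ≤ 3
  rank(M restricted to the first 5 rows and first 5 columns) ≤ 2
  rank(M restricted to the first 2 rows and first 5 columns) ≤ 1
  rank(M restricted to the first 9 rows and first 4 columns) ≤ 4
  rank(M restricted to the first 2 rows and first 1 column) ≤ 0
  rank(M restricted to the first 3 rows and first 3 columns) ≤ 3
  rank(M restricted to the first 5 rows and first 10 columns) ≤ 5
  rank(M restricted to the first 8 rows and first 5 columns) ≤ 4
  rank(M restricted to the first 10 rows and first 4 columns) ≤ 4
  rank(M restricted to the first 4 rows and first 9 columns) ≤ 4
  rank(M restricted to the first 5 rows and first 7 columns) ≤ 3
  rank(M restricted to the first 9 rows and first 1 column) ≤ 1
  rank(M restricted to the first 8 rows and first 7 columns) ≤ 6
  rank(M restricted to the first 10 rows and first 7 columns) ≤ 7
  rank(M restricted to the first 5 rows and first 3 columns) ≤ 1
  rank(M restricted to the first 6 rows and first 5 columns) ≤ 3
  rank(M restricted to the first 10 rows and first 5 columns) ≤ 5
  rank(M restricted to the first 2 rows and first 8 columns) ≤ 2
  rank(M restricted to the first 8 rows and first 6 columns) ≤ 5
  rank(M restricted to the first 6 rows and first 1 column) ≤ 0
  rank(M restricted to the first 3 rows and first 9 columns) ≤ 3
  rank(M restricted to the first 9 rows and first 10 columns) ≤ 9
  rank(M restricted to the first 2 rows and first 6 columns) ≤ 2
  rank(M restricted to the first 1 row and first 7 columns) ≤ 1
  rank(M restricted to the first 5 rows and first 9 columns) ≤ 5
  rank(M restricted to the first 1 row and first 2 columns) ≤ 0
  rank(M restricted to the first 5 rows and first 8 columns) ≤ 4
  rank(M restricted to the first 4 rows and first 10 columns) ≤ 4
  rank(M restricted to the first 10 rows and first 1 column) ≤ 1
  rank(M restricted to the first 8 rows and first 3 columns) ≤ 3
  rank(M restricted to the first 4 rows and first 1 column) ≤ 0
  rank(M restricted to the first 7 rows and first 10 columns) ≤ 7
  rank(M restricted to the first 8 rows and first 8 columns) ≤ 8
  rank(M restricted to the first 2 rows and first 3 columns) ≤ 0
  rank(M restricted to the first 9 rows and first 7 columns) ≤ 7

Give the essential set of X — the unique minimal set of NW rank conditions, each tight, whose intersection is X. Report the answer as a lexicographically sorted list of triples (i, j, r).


Rank table r_w(10×10) implied by the 37 constraints:

  0 | 0 | 0 | 1 | 1 | 1 | 1 | 1 | 1 | 1
  0 | 0 | 0 | 1 | 1 | 2 | 2 | 2 | 2 | 2
  0 | 1 | 1 | 2 | 2 | 3 | 3 | 3 | 3 | 3
  0 | 1 | 1 | 2 | 2 | 3 | 3 | 3 | 4 | 4
  0 | 1 | 1 | 2 | 2 | 3 | 3 | 4 | 5 | 5
  0 | 1 | 2 | 3 | 3 | 4 | 4 | 5 | 6 | 6
  1 | 2 | 3 | 4 | 4 | 5 | 5 | 6 | 7 | 7
  1 | 2 | 3 | 4 | 4 | 5 | 6 | 7 | 8 | 8
  1 | 2 | 3 | 4 | 5 | 6 | 7 | 8 | 9 | 9
  1 | 2 | 3 | 4 | 5 | 6 | 7 | 8 | 9 | 10

giving w = (4, 6, 2, 9, 8, 3, 1, 7, 5, 10) via Δ²R.

|D(w)|=19, |Ess(w)|=8:

[(2, 3, 0), (2, 5, 1), (4, 8, 3), (5, 3, 1), (5, 5, 2), (5, 7, 3), (6, 1, 0), (8, 5, 4)]
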